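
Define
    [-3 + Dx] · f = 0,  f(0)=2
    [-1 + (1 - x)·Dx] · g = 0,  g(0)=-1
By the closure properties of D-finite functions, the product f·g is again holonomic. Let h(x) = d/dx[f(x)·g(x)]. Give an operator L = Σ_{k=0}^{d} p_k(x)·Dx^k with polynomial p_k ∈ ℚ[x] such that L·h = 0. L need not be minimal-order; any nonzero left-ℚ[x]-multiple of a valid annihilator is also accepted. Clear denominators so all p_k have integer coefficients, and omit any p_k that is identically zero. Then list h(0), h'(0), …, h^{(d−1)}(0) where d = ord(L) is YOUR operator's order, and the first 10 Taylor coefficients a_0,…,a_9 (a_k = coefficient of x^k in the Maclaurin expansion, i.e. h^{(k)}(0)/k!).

L = (17 - 24·x + 9·x^2) + (-4 + 7·x - 3·x^2)·Dx  (order 1).
h: a_k = -8, -34, -78, -131, -184, -4659/20, -5557/20, -89641/280, -202239/560, -899569/2240, …
ICs: h(0) = -8.

f: a_k = 2, 6, 9, 9, 27/4, 81/20, 81/40, 243/280, 729/2240, 243/2240, …
g: a_k = -1, -1, -1, -1, -1, -1, -1, -1, -1, -1, …
Product ⇒ symmetric product L₀, ord ≤ 1.
h=h₀': d/dx-closure on L₀ ⇒ L.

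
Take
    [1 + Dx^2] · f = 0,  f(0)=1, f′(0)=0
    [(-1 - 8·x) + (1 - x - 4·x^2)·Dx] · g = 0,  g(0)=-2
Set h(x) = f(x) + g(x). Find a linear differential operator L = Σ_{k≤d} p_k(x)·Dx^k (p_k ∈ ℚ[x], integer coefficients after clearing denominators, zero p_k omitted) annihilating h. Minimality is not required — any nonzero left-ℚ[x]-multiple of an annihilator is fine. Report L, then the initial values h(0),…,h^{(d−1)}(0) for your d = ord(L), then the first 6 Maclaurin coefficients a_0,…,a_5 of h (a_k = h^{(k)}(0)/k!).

L = (-55 - 486·x - 553·x^2 - 1488·x^3 - 80·x^4 - 128·x^5) + (11 + 11·x + 23·x^2 - 169·x^3 - 348·x^4 - 48·x^5 - 64·x^6)·Dx + (-55 - 486·x - 553·x^2 - 1488·x^3 - 80·x^4 - 128·x^5)·Dx^2 + (11 + 11·x + 23·x^2 - 169·x^3 - 348·x^4 - 48·x^5 - 64·x^6)·Dx^3  (order 3).
h: a_k = -1, -2, -21/2, -18, -1391/24, -130, …
ICs: h(0) = -1, h′(0) = -2, h′′(0) = -21.

f: a_k = 1, 0, -1/2, 0, 1/24, 0, …
g: a_k = -2, -2, -10, -18, -58, -130, …
Weyl lclm of L_f,L_g ⇒ L₀ (ord ≤ 3).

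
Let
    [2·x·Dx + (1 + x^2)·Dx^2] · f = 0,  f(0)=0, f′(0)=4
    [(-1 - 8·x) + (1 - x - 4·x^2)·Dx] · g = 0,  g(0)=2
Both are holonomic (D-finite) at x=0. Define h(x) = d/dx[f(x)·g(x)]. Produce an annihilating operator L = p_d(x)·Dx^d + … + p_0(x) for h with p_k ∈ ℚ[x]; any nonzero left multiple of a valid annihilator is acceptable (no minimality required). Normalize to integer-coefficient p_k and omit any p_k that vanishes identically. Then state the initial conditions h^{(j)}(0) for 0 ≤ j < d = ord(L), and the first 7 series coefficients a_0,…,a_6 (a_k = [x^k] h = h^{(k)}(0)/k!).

L = (86 + 318·x^2 + 96·x^3 + 576·x^4) + (13 + 106·x + 57·x^2 + 334·x^3 + 96·x^4 + 384·x^5)·Dx + (-4 + 3·x + x^2 + 19·x^3 + 53·x^4 + 16·x^5 + 48·x^6)·Dx^2  (order 2).
h: a_k = 8, 16, 112, 832/3, 3304/3, 14928/5, 28928/3, …
ICs: h(0) = 8, h′(0) = 16.

f: a_k = 0, 4, 0, -4/3, 0, 4/5, 0, …
g: a_k = 2, 2, 10, 18, 58, 130, 362, …
h₀=f·g: eliminate ⇒ L₀, order ≤ 2·1.
Derive L from L₀ (diff closure).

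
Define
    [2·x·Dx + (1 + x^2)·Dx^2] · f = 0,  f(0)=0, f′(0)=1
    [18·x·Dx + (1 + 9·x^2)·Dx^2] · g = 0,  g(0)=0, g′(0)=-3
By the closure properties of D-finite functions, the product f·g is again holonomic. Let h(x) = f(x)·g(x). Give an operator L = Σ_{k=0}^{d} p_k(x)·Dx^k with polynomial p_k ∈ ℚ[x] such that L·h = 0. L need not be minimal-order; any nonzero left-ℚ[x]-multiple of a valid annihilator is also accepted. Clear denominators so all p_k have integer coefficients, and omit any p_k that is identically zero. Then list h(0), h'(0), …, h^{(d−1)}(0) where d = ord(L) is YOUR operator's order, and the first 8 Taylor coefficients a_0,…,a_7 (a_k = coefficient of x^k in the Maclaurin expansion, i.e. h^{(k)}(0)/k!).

L = (-216·x - 3600·x^3 - 5184·x^5 + 6480·x^7 + 17496·x^9)·Dx + (-40 - 1452·x^2 - 6480·x^4 - 4536·x^6 + 22680·x^8 + 26244·x^10)·Dx^2 + (-80·x - 980·x^3 - 2160·x^5 + 2952·x^7 + 12960·x^9 + 8748·x^11)·Dx^3 + (-1 - 20·x^2 - 109·x^4 + 981·x^8 + 1620·x^10 + 729·x^12)·Dx^4  (order 4).
h: a_k = 0, 0, -3, 0, 10, 0, -261/5, 0, …
ICs: h(0) = 0, h′(0) = 0, h′′(0) = -6, h′′′(0) = 0.

f: a_k = 0, 1, 0, -1/3, 0, 1/5, 0, -1/7, …
g: a_k = 0, -3, 0, 9, 0, -243/5, 0, 2187/7, …
L₀ := L_f ⊗_s L_g (sym. prod.), ord ≤ 4.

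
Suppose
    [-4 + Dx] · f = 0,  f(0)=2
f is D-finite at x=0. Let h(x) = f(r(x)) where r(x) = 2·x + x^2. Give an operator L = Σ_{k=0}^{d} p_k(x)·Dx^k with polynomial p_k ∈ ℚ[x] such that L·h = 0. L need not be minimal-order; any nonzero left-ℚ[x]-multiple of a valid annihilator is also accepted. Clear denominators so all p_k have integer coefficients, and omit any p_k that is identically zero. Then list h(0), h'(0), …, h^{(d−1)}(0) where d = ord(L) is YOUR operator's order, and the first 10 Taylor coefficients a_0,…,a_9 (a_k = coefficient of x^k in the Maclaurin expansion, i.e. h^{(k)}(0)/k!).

L = (-8 - 8·x) + Dx  (order 1).
h: a_k = 2, 16, 72, 704/3, 1840/3, 6784/5, 118208/45, 1434112/315, 753856/105, 5913088/567, …
ICs: h(0) = 2.

f: a_k = 2, 8, 16, 64/3, 64/3, 256/15, 512/45, 2048/315, 1024/315, 4096/2835, …
h₀=f(r): pull back L_f along r ⇒ L₀.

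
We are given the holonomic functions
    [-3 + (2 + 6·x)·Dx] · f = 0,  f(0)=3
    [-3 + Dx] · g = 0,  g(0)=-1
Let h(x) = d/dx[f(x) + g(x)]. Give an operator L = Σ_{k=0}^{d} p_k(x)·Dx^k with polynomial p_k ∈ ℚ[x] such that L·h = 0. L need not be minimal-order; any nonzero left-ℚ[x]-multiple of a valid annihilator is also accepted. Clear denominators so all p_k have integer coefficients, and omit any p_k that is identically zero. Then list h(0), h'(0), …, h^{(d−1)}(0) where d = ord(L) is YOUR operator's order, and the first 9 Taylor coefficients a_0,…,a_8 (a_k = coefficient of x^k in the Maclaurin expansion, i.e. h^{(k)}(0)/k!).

f: a_k = 3, 9/2, -27/8, 81/16, -1215/128, 5103/256, -45927/1024, 216513/2048, -8444007/32768, …
g: a_k = -1, -3, -9/2, -9/2, -27/8, -81/40, -81/80, -243/560, -729/4480, …
Weyl lclm of L_f,L_g ⇒ L₀ (ord ≤ 2).
h=h₀': d/dx-closure on L₀ ⇒ L.
L = (-15 - 18·x) + (-1 - 24·x - 36·x^2)·Dx + (2 + 10·x + 12·x^2)·Dx^2  (order 2).
h: a_k = 3/2, -63/4, 27/16, -1647/32, 22923/256, -704457/2560, 7546851/10240, -295726869/143360, 13298191281/2293760, …
ICs: h(0) = 3/2, h′(0) = -63/4.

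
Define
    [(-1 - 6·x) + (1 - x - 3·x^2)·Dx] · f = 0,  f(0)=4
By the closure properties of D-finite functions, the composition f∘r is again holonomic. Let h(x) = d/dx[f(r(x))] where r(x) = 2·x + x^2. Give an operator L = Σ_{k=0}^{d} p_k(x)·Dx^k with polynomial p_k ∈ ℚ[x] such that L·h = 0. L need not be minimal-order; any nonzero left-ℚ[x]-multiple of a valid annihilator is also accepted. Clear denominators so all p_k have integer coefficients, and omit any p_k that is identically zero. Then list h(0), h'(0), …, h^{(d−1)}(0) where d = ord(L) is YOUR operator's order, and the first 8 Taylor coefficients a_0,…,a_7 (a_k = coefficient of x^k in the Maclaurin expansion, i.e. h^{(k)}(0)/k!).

f: a_k = 4, 4, 16, 28, 76, 160, 388, 868, …
Substitute x→r, Dx→(1/r')Dx; clear ⇒ L₀.
h=h₀': d/dx-closure on L₀ ⇒ L.
L = (17 + 114·x + 597·x^2 + 1260·x^3 + 1215·x^4 + 540·x^5 + 90·x^6) + (-1 - 11·x + 21·x^2 + 211·x^3 + 405·x^4 + 333·x^5 + 126·x^6 + 18·x^7)·Dx  (order 1).
h: a_k = 8, 136, 864, 6272, 38600, 236904, 1393056, 8069216, …
ICs: h(0) = 8.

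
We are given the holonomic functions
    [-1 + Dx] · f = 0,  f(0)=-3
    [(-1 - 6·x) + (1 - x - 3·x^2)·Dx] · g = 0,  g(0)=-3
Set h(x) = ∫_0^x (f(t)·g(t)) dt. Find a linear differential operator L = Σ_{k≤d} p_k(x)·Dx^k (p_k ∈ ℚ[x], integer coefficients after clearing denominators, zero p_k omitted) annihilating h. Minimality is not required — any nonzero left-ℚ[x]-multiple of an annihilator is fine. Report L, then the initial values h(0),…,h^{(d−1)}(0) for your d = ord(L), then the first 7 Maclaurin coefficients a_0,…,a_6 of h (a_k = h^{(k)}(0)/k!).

L = (2 + 5·x - 3·x^2)·Dx + (-1 + x + 3·x^2)·Dx^2  (order 2).
h: a_k = 0, 9, 9, 33/2, 105/4, 2031/40, 3793/40, …
ICs: h(0) = 0, h′(0) = 9.

f: a_k = -3, -3, -3/2, -1/2, -1/8, -1/40, -1/240, …
g: a_k = -3, -3, -12, -21, -57, -120, -291, …
Product ⇒ symmetric product L₀, ord ≤ 1.
h=∫h₀ ⇒ L = L₀·Dx.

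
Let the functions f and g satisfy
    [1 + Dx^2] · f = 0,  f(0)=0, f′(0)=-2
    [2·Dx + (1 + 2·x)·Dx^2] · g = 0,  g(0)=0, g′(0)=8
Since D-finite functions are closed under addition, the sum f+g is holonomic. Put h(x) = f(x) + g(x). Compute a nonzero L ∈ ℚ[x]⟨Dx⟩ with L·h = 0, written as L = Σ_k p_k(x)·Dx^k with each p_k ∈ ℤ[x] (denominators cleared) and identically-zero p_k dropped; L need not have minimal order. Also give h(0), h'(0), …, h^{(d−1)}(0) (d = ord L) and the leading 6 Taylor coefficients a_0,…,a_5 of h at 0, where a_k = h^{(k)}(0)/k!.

L = (50 + 8·x + 8·x^2)·Dx + (9 + 22·x + 12·x^2 + 8·x^3)·Dx^2 + (50 + 8·x + 8·x^2)·Dx^3 + (9 + 22·x + 12·x^2 + 8·x^3)·Dx^4  (order 4).
h: a_k = 0, 6, -8, 11, -16, 307/12, …
ICs: h(0) = 0, h′(0) = 6, h′′(0) = -16, h′′′(0) = 66.

f: a_k = 0, -2, 0, 1/3, 0, -1/60, …
g: a_k = 0, 8, -8, 32/3, -16, 128/5, …
Weyl lclm of L_f,L_g ⇒ L₀ (ord ≤ 4).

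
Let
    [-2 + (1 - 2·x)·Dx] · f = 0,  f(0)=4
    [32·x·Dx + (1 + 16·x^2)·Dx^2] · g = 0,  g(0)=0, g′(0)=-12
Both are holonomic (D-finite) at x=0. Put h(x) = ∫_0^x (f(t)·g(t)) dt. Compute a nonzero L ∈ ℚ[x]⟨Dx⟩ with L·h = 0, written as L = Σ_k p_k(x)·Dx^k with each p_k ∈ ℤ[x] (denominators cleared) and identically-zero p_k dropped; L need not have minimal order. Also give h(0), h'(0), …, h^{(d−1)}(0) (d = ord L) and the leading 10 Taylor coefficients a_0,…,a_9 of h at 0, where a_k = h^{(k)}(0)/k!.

L = 64·x·Dx + (4 - 32·x + 128·x^2)·Dx^2 + (-1 + 2·x - 16·x^2 + 32·x^3)·Dx^3  (order 3).
h: a_k = 0, 0, -24, -32, 16, 128/5, -5504/15, -22016/35, 84352/35, 1349632/315, …
ICs: h(0) = 0, h′(0) = 0, h′′(0) = -48.

f: a_k = 4, 8, 16, 32, 64, 128, 256, 512, 1024, 2048, …
g: a_k = 0, -12, 0, 64, 0, -3072/5, 0, 49152/7, 0, -262144/3, …
Sym-product of L_f,L_g gives L₀ (≤ ord 2).
Integrate: L := L₀·Dx.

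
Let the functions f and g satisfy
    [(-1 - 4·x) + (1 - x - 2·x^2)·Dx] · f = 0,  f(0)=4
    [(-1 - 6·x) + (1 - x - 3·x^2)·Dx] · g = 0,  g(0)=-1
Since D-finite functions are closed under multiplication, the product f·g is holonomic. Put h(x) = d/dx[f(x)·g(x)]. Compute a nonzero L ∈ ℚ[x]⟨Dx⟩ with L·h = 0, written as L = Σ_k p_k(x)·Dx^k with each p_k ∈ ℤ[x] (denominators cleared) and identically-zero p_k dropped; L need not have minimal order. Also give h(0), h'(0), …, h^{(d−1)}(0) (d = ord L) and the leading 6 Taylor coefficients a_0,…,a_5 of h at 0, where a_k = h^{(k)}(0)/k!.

L = (16 + 18·x - 36·x^2 - 368·x^3 - 132·x^4 + 900·x^5 + 720·x^6) + (-2 - 4·x + 39·x^2 + 16·x^3 - 160·x^4 - 69·x^5 + 210·x^6 + 144·x^7)·Dx  (order 1).
h: a_k = -8, -64, -228, -864, -2640, -8088, …
ICs: h(0) = -8.

f: a_k = 4, 4, 12, 20, 44, 84, …
g: a_k = -1, -1, -4, -7, -19, -40, …
Sym-product of L_f,L_g gives L₀ (≤ ord 1).
Derive L from L₀ (diff closure).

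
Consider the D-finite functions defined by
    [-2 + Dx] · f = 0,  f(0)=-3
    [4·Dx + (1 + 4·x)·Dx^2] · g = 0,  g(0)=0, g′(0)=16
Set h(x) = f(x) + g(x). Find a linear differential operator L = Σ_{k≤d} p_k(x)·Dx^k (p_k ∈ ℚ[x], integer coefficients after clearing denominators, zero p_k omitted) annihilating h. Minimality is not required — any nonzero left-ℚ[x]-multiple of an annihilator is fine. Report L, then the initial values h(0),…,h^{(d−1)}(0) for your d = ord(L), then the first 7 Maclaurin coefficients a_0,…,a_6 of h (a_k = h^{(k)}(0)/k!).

f: a_k = -3, -6, -6, -4, -2, -4/5, -4/15, …
g: a_k = 0, 16, -32, 256/3, -256, 4096/5, -8192/3, …
f+g: L₀ = lclm(L_f,L_g), ord ≤ 1+2.
L = (-40 - 32·x)·Dx + (14 - 16·x - 32·x^2)·Dx^2 + (3 + 16·x + 16·x^2)·Dx^3  (order 3).
h: a_k = -3, 10, -38, 244/3, -258, 4092/5, -40964/15, …
ICs: h(0) = -3, h′(0) = 10, h′′(0) = -76.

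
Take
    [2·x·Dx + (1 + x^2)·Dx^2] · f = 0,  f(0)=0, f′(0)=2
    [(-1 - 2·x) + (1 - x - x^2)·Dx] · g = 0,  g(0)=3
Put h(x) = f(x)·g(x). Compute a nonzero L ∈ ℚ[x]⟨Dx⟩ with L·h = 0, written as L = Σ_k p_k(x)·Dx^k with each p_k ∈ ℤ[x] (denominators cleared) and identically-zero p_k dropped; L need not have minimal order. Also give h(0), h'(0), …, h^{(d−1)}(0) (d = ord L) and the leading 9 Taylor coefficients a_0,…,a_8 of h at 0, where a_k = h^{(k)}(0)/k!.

f: a_k = 0, 2, 0, -2/3, 0, 2/5, 0, -2/7, 0, …
g: a_k = 3, 3, 6, 9, 15, 24, 39, 63, 102, …
Product ⇒ symmetric product L₀, ord ≤ 2.
L = (2 + 2·x + 6·x^2) + (2 + 2·x + 4·x^2 + 6·x^3)·Dx + (-1 + x + x^3 + x^4)·Dx^2  (order 2).
h: a_k = 0, 6, 6, 10, 16, 136/5, 216/5, 2434/35, 3946/35, …
ICs: h(0) = 0, h′(0) = 6.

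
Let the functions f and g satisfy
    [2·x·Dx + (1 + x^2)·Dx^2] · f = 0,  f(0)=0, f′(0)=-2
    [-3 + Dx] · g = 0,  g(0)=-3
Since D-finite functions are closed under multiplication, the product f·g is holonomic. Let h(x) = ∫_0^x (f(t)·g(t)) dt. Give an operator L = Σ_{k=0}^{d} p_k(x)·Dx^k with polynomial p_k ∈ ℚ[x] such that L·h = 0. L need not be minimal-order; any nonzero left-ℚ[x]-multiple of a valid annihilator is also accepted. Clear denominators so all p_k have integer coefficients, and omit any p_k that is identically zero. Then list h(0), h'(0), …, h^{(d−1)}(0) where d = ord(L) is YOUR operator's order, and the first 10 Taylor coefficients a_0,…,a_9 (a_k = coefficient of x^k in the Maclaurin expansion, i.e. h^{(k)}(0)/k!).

L = (9 - 6·x + 9·x^2)·Dx + (-6 + 2·x - 6·x^2)·Dx^2 + (1 + x^2)·Dx^3  (order 3).
h: a_k = 0, 0, 3, 6, 25/4, 21/5, 83/40, 27/28, 1083/2240, 43/280, …
ICs: h(0) = 0, h′(0) = 0, h′′(0) = 6.

f: a_k = 0, -2, 0, 2/3, 0, -2/5, 0, 2/7, 0, -2/9, …
g: a_k = -3, -9, -27/2, -27/2, -81/8, -243/40, -243/80, -729/560, -2187/4480, -729/4480, …
h₀=f·g: eliminate ⇒ L₀, order ≤ 2·1.
h=∫₀ˣh₀: take L = L₀·Dx.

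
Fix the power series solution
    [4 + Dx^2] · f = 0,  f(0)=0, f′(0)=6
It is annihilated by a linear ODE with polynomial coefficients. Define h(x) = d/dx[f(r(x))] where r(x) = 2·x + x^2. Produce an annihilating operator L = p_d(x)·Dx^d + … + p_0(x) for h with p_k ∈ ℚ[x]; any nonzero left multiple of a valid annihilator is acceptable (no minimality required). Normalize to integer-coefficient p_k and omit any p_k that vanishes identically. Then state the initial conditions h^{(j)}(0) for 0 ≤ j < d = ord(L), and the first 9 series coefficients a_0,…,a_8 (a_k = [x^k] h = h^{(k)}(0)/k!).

L = (19 + 64·x + 96·x^2 + 64·x^3 + 16·x^4) + (-3 - 3·x)·Dx + (1 + 2·x + x^2)·Dx^2  (order 2).
h: a_k = 12, 12, -96, -192, 8, 360, 5696/15, -256/15, -38776/105, …
ICs: h(0) = 12, h′(0) = 12.

f: a_k = 0, 6, 0, -4, 0, 4/5, 0, -8/105, 0, …
Change of var in L_f (x↦r) gives L₀.
Derive L from L₀ (diff closure).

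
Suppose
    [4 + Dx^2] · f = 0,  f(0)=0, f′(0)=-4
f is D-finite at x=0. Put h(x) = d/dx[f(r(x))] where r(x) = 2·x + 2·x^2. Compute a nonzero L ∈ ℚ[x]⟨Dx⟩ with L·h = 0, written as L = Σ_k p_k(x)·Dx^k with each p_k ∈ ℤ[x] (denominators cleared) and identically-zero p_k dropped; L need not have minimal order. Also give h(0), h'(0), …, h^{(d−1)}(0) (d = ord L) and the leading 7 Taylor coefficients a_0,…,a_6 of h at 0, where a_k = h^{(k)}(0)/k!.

L = (28 + 128·x + 384·x^2 + 512·x^3 + 256·x^4) + (-6 - 12·x)·Dx + (1 + 4·x + 4·x^2)·Dx^2  (order 2).
h: a_k = -8, -16, 64, 256, 704/3, -384, -51712/45, …
ICs: h(0) = -8, h′(0) = -16.

f: a_k = 0, -4, 0, 8/3, 0, -8/15, 0, …
f∘r: x↦r, Dx↦Dx/r' in L_f ⇒ L₀.
h₀' ⇒ L via d/dx closure of L₀.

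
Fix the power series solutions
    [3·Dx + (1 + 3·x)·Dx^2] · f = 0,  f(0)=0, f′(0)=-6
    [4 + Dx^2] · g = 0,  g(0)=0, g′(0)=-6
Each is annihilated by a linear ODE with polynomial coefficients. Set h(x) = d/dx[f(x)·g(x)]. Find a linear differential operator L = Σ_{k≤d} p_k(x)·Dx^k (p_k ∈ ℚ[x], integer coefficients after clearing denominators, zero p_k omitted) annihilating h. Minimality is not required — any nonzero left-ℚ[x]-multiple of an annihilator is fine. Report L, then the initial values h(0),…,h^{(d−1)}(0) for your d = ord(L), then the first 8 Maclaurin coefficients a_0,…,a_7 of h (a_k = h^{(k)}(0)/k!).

f: a_k = 0, -6, 9, -18, 81/2, -486/5, 243, -4374/7, …
g: a_k = 0, -6, 0, 4, 0, -4/5, 0, 8/105, …
Product ⇒ symmetric product L₀, ord ≤ 4.
h=h₀': d/dx-closure on L₀ ⇒ L.
L = (-21880 - 49536·x - 195264·x^2 - 252288·x^3 + 225504·x^4 + 746496·x^5 + 373248·x^6) + (-9384 - 44856·x - 47520·x^2 + 90720·x^3 + 311040·x^4 + 186624·x^5)·Dx + (-6026 - 16344·x - 53892·x^2 - 32832·x^3 + 182736·x^4 + 373248·x^5 + 186624·x^6)·Dx^2 + (-2346 - 11214·x - 11880·x^2 + 22680·x^3 + 77760·x^4 + 46656·x^5)·Dx^3 + (-139 - 990·x - 1269·x^2 + 7560·x^3 + 31590·x^4 + 46656·x^5 + 23328·x^6)·Dx^4  (order 4).
h: a_k = 0, 72, -162, 336, -1035, 3096, -45612/5, 188960/7, …
ICs: h(0) = 0, h′(0) = 72, h′′(0) = -324, h′′′(0) = 2016.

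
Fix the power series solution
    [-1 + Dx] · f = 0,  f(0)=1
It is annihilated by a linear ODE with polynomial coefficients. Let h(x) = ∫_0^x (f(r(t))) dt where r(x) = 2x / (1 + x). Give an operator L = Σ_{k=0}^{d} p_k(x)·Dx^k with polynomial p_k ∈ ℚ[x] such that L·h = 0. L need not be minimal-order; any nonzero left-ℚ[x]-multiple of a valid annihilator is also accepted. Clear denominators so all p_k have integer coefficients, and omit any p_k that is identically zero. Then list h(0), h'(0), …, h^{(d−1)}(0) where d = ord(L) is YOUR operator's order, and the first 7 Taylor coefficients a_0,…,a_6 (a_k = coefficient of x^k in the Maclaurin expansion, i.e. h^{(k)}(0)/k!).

f: a_k = 1, 1, 1/2, 1/6, 1/24, 1/120, 1/720, …
L₀ from L_f via x↦r, Dx↦r'^{-1}Dx.
h=∫h₀ ⇒ L = L₀·Dx.
L = -2·Dx + (1 + 2·x + x^2)·Dx^2  (order 2).
h: a_k = 0, 1, 1, 0, -1/6, 2/15, -1/15, …
ICs: h(0) = 0, h′(0) = 1.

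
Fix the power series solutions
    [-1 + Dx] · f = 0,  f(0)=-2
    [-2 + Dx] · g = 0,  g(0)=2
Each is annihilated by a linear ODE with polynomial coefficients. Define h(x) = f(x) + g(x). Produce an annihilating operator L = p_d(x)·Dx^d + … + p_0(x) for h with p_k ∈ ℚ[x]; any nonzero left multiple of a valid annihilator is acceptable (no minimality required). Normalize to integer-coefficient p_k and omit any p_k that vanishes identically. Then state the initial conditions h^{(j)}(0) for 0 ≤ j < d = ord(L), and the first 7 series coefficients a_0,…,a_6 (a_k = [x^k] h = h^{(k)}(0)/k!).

L = 2 - 3·Dx + Dx^2  (order 2).
h: a_k = 0, 2, 3, 7/3, 5/4, 31/60, 7/40, …
ICs: h(0) = 0, h′(0) = 2.

f: a_k = -2, -2, -1, -1/3, -1/12, -1/60, -1/360, …
g: a_k = 2, 4, 4, 8/3, 4/3, 8/15, 8/45, …
Weyl lclm of L_f,L_g ⇒ L₀ (ord ≤ 2).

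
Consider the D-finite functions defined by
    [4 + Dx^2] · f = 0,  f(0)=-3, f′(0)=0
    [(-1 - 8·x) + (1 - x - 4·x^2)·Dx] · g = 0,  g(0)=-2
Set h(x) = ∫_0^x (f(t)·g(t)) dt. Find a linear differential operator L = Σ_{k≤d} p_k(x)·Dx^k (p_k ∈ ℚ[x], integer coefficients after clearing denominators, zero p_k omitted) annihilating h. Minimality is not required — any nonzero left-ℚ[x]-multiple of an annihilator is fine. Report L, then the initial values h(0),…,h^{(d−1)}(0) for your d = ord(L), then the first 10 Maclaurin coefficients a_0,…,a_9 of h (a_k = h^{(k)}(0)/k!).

f: a_k = -3, 0, 6, 0, -2, 0, 4/15, 0, -2/105, 0, …
g: a_k = -2, -2, -10, -18, -58, -130, -362, -882, -2330, -5858, …
h₀=f·g: eliminate ⇒ L₀, order ≤ 2·1.
h=∫h₀ ⇒ L = L₀·Dx.
L = (4 + 4·x + 16·x^2)·Dx + (2 + 16·x)·Dx^2 + (-1 + x + 4·x^2)·Dx^3  (order 3).
h: a_k = 0, 6, 3, 6, 21/2, 118/5, 143/3, 11362/105, 14261/60, 172598/315, …
ICs: h(0) = 0, h′(0) = 6, h′′(0) = 6.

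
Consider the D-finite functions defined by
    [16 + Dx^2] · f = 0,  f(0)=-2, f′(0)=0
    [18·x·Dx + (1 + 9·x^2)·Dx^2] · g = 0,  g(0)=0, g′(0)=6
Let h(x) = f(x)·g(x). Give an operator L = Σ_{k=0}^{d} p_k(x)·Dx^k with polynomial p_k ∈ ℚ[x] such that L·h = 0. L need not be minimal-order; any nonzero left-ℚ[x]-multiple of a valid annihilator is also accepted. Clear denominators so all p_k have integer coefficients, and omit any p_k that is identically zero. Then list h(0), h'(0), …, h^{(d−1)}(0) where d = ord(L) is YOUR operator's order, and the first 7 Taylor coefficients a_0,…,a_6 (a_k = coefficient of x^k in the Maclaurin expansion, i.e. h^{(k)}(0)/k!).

L = (20800 + 494784·x^2 + 2923776·x^4 + 11943936·x^6 + 26873856·x^8) + (19584·x + 342144·x^3 + 2239488·x^5 + 6718464·x^7)·Dx + (1700 + 42732·x^2 + 318816·x^4 + 1492992·x^6 + 3359232·x^8)·Dx^2 + (1224·x + 21384·x^3 + 139968·x^5 + 419904·x^7)·Dx^3 + (25 + 738·x^2 + 8505·x^4 + 46656·x^6 + 104976·x^8)·Dx^4  (order 4).
h: a_k = 0, -12, 0, 132, 0, -3052/5, 0, …
ICs: h(0) = 0, h′(0) = -12, h′′(0) = 0, h′′′(0) = 792.

f: a_k = -2, 0, 16, 0, -64/3, 0, 512/45, …
g: a_k = 0, 6, 0, -18, 0, 486/5, 0, …
h₀=f·g: eliminate ⇒ L₀, order ≤ 2·2.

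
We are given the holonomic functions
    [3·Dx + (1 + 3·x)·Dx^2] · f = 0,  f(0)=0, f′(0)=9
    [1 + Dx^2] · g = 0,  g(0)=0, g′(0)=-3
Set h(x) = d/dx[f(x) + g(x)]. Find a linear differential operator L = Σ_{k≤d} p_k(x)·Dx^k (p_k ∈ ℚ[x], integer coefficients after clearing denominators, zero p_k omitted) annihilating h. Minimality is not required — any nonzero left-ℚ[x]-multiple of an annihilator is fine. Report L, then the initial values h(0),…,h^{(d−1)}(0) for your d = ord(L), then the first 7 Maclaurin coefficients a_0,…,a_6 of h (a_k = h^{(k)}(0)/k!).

L = (165 + 18·x + 27·x^2) + (19 + 63·x + 27·x^2 + 27·x^3)·Dx + (165 + 18·x + 27·x^2)·Dx^2 + (19 + 63·x + 27·x^2 + 27·x^3)·Dx^3  (order 3).
h: a_k = 6, -27, 165/2, -243, 5831/8, -2187, 1574641/240, …
ICs: h(0) = 6, h′(0) = -27, h′′(0) = 165.

f: a_k = 0, 9, -27/2, 27, -243/4, 729/5, -729/2, …
g: a_k = 0, -3, 0, 1/2, 0, -1/40, 0, …
f+g: L₀ = lclm(L_f,L_g), ord ≤ 2+2.
h=h₀': d/dx-closure on L₀ ⇒ L.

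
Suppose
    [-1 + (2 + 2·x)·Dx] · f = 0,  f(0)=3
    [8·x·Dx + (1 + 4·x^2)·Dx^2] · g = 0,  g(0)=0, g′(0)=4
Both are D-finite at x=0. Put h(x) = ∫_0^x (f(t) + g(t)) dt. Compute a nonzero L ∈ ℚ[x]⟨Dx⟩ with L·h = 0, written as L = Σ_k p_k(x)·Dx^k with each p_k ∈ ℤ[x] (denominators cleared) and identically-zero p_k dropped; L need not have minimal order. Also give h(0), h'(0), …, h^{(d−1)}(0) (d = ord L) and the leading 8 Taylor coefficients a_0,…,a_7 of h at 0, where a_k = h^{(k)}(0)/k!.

f: a_k = 3, 3/2, -3/8, 3/16, -15/128, 21/256, -63/1024, 99/2048, …
g: a_k = 0, 4, 0, -16/3, 0, 64/5, 0, -256/7, …
h₀=f+g: left-lcm gives L₀, ord ≤ 3.
Integrate: L := L₀·Dx.
L = (-16 - 40·x + 192·x^2 + 96·x^3)·Dx^2 + (-35 - 64·x + 328·x^2 + 768·x^3 + 336·x^4)·Dx^3 + (-2 + 30·x + 48·x^2 + 144·x^3 + 224·x^4 + 96·x^5)·Dx^4  (order 4).
h: a_k = 0, 3, 11/4, -1/8, -247/192, -3/128, 16489/7680, -9/1024, …
ICs: h(0) = 0, h′(0) = 3, h′′(0) = 11/2, h′′′(0) = -3/4.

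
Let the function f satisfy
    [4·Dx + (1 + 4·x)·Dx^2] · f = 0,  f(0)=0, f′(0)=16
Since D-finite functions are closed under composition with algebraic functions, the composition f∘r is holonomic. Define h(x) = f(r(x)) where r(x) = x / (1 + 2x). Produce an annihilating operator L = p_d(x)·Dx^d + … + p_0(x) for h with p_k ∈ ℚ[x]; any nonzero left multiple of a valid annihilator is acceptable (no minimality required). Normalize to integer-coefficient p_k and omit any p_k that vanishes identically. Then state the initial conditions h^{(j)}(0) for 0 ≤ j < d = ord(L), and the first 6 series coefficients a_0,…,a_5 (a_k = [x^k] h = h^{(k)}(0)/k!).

L = (8 + 24·x)·Dx + (1 + 8·x + 12·x^2)·Dx^2  (order 2).
h: a_k = 0, 16, -64, 832/3, -1280, 30976/5, …
ICs: h(0) = 0, h′(0) = 16.

f: a_k = 0, 16, -32, 256/3, -256, 4096/5, …
h₀=f(r): pull back L_f along r ⇒ L₀.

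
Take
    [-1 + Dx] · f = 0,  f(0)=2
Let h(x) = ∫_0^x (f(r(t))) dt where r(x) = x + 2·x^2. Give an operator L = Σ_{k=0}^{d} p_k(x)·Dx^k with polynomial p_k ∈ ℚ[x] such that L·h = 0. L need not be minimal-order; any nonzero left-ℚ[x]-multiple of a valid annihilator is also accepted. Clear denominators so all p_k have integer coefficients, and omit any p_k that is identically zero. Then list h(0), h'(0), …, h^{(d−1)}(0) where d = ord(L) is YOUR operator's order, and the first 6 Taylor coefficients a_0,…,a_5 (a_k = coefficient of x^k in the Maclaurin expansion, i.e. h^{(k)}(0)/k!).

f: a_k = 2, 2, 1, 1/3, 1/12, 1/60, …
Substitute x→r, Dx→(1/r')Dx; clear ⇒ L₀.
h=∫h₀ ⇒ L = L₀·Dx.
L = (-1 - 4·x)·Dx + Dx^2  (order 2).
h: a_k = 0, 2, 1, 5/3, 13/12, 73/60, …
ICs: h(0) = 0, h′(0) = 2.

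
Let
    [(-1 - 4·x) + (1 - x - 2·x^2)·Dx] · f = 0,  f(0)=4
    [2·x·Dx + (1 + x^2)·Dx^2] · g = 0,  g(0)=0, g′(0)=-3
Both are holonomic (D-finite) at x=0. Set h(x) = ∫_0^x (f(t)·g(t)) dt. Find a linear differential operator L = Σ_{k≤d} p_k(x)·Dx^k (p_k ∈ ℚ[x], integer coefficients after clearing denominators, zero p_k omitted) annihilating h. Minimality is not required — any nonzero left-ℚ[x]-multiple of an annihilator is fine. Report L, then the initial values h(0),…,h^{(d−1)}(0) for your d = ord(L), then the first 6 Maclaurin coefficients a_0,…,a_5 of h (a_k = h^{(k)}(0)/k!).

f: a_k = 4, 4, 12, 20, 44, 84, …
g: a_k = 0, -3, 0, 1, 0, -3/5, …
Product ⇒ symmetric product L₀, ord ≤ 2.
h=∫h₀ ⇒ L = L₀·Dx.
L = (4 + 2·x + 12·x^2)·Dx + (2 + 6·x + 4·x^2 + 12·x^3)·Dx^2 + (-1 + x + x^2 + x^3 + 2·x^4)·Dx^3  (order 3).
h: a_k = 0, 0, -6, -4, -8, -56/5, …
ICs: h(0) = 0, h′(0) = 0, h′′(0) = -12.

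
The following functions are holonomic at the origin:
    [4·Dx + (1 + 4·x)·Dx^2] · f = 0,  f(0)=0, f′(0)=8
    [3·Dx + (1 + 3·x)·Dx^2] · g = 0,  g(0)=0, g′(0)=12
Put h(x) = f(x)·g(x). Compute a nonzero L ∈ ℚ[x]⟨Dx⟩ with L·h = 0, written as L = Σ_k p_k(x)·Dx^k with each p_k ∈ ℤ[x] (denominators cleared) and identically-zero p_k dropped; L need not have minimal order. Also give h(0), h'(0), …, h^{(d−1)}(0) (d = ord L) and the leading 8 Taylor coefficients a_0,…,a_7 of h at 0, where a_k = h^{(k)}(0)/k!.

L = (600 + 4032·x + 6912·x^2)·Dx + (854 + 8808·x + 30240·x^2 + 34560·x^3)·Dx^2 + (172 + 2380·x + 12312·x^2 + 28224·x^3 + 24192·x^4)·Dx^3 + (7 + 122·x + 847·x^2 + 2928·x^3 + 5040·x^4 + 3456·x^5)·Dx^4  (order 4).
h: a_k = 0, 0, 96, -336, 1088, -3528, 58032/5, -194096/5, …
ICs: h(0) = 0, h′(0) = 0, h′′(0) = 192, h′′′(0) = -2016.

f: a_k = 0, 8, -16, 128/3, -128, 2048/5, -4096/3, 32768/7, …
g: a_k = 0, 12, -18, 36, -81, 972/5, -486, 8748/7, …
f·g: L₀ = L_f ⊗_s L_g, ord ≤ 2·2.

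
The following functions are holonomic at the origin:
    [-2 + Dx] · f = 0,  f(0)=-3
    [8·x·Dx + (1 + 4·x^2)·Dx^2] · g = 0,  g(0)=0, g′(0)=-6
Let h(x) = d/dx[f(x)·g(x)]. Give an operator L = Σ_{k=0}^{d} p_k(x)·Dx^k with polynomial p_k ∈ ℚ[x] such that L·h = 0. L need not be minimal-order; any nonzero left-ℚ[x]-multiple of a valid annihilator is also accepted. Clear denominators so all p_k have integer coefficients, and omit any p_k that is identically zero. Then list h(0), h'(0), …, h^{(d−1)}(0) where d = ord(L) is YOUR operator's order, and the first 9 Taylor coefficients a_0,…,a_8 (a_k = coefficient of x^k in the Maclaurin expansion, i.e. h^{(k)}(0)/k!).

f: a_k = -3, -6, -6, -4, -2, -4/5, -4/15, -8/105, -2/105, …
g: a_k = 0, -6, 0, 8, 0, -96/5, 0, 384/7, 0, …
Sym-product of L_f,L_g gives L₀ (≤ ord 2).
Differentiate: ansatz ord ≤ ord L₀ ⇒ L.
L = (4 + 40·x - 48·x^2 + 32·x^3) + (-24·x + 32·x^2 - 32·x^3)·Dx + (-1 + 2·x - 4·x^2 + 8·x^3)·Dx^2  (order 2).
h: a_k = 18, 72, 36, -96, 108, 528, -2232/5, -14464/7, 13812/7, …
ICs: h(0) = 18, h′(0) = 72.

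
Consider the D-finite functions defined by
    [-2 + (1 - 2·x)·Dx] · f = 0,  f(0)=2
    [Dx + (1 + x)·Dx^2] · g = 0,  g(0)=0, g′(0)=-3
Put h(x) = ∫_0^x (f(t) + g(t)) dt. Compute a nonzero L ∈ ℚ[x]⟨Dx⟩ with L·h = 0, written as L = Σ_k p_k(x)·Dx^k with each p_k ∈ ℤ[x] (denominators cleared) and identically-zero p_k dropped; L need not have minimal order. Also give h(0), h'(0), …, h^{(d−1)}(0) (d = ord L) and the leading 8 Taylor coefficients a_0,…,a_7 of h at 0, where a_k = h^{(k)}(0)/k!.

L = (32 + 8·x)·Dx^2 + (22 + 56·x + 16·x^2)·Dx^3 + (-5 + 3·x + 12·x^2 + 4·x^3)·Dx^4  (order 4).
h: a_k = 0, 2, 1/2, 19/6, 15/4, 131/20, 317/30, 257/14, …
ICs: h(0) = 0, h′(0) = 2, h′′(0) = 1, h′′′(0) = 19.

f: a_k = 2, 4, 8, 16, 32, 64, 128, 256, …
g: a_k = 0, -3, 3/2, -1, 3/4, -3/5, 1/2, -3/7, …
L₀ := lclm(L_f,L_g); ord L₀ ≤ 1+2.
Integrate: L := L₀·Dx.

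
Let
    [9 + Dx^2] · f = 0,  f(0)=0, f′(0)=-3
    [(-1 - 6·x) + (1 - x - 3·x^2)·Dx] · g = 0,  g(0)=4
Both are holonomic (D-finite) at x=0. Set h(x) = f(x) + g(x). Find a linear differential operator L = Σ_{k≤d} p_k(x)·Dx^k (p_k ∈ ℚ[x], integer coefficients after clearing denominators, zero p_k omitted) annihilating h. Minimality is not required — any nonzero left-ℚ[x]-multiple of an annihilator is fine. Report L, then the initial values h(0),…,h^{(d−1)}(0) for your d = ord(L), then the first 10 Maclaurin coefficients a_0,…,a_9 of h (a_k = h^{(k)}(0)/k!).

f: a_k = 0, -3, 0, 9/2, 0, -81/40, 0, 243/560, 0, -243/4480, …
g: a_k = 4, 4, 16, 28, 76, 160, 388, 868, 2032, 4636, …
L₀ := lclm(L_f,L_g); ord L₀ ≤ 2+1.
L = (-459 - 2916·x - 1539·x^2 - 3888·x^3 - 3645·x^4 - 4374·x^5) + (153 - 153·x - 378·x^2 + 405·x^3 - 2187·x^5 - 2187·x^6)·Dx + (-51 - 324·x - 171·x^2 - 432·x^3 - 405·x^4 - 486·x^5)·Dx^2 + (17 - 17·x - 42·x^2 + 45·x^3 - 243·x^5 - 243·x^6)·Dx^3  (order 3).
h: a_k = 4, 1, 16, 65/2, 76, 6319/40, 388, 486323/560, 2032, 20769037/4480, …
ICs: h(0) = 4, h′(0) = 1, h′′(0) = 32.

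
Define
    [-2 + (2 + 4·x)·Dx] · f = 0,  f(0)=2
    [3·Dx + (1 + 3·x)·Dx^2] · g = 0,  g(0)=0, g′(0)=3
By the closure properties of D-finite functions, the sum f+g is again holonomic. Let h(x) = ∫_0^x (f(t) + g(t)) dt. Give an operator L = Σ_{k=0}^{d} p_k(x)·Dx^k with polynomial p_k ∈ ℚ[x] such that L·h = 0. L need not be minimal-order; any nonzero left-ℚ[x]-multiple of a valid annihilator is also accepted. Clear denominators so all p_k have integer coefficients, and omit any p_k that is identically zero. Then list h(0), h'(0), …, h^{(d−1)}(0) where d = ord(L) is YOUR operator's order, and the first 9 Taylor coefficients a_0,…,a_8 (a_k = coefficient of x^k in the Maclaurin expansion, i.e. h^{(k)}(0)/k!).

f: a_k = 2, 2, -1, 1, -5/4, 7/4, -21/8, 33/8, -429/64, …
g: a_k = 0, 3, -9/2, 9, -81/4, 243/5, -243/2, 2187/7, -6561/8, …
f+g: L₀ = lclm(L_f,L_g), ord ≤ 1+2.
∫: right-multiply L₀ by Dx.
L = (9 + 9·x)·Dx^2 + (15 + 54·x + 45·x^2)·Dx^3 + (2 + 13·x + 27·x^2 + 18·x^3)·Dx^4  (order 4).
h: a_k = 0, 2, 5/2, -11/6, 5/2, -43/10, 1007/120, -993/56, 17727/448, …
ICs: h(0) = 0, h′(0) = 2, h′′(0) = 5, h′′′(0) = -11.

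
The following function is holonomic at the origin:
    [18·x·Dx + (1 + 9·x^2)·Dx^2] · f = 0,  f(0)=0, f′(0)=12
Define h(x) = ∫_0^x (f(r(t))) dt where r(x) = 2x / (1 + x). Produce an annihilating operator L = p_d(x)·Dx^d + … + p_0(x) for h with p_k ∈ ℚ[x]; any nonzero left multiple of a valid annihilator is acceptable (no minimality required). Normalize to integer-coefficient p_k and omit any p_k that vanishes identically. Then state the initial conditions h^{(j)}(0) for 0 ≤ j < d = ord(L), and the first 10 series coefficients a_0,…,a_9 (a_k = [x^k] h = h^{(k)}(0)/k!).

L = (2 + 74·x)·Dx^2 + (1 + 2·x + 37·x^2)·Dx^3  (order 3).
h: a_k = 0, 0, 12, -8, -66, 168, 3764/5, -28248/7, -62079/7, 302680/3, …
ICs: h(0) = 0, h′(0) = 0, h′′(0) = 24.

f: a_k = 0, 12, 0, -36, 0, 972/5, 0, -8748/7, 0, 8748, …
Change of var in L_f (x↦r) gives L₀.
h=∫h₀ ⇒ L = L₀·Dx.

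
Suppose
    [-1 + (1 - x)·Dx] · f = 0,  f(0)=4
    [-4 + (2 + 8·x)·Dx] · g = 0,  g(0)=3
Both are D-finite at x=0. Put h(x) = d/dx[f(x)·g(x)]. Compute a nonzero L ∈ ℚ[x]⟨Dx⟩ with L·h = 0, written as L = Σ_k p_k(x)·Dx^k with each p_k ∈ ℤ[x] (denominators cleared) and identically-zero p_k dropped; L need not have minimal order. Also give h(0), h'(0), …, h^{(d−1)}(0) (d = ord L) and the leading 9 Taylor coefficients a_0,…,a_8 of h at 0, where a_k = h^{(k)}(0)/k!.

f: a_k = 4, 4, 4, 4, 4, 4, 4, 4, 4, …
g: a_k = 3, 6, -6, 12, -30, 84, -252, 792, -2574, …
L₀ := L_f ⊗_s L_g (sym. prod.), ord ≤ 1.
h₀' ⇒ L via d/dx closure of L₀.
L = (2 + 36·x + 12·x^2) + (-3 - 11·x + 6·x^2 + 8·x^3)·Dx  (order 1).
h: a_k = 36, 24, 180, -240, 1380, -4392, 17052, -62880, 238140, …
ICs: h(0) = 36.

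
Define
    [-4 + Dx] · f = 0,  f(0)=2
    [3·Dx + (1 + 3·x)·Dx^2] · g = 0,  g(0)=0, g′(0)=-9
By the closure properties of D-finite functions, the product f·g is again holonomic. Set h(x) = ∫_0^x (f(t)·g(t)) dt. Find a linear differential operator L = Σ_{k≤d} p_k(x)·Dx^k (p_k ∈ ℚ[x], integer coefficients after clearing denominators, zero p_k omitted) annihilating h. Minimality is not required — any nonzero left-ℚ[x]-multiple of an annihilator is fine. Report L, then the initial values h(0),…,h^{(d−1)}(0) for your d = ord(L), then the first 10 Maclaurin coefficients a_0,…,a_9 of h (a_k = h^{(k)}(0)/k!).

f: a_k = 2, 8, 16, 64/3, 64/3, 256/15, 512/45, 2048/315, 1024/315, 4096/2835, …
g: a_k = 0, -9, 27/2, -27, 243/4, -729/5, 729/2, -6561/7, 19683/8, -6561, …
Product ⇒ symmetric product L₀, ord ≤ 2.
h=∫₀ˣh₀: take L = L₀·Dx.
L = (4 + 48·x)·Dx + (-5 - 24·x)·Dx^2 + (1 + 3·x)·Dx^3  (order 3).
h: a_k = 0, 0, -9, -15, -45/2, -141/10, -118/5, 93/7, -7759/140, 21487/180, …
ICs: h(0) = 0, h′(0) = 0, h′′(0) = -18.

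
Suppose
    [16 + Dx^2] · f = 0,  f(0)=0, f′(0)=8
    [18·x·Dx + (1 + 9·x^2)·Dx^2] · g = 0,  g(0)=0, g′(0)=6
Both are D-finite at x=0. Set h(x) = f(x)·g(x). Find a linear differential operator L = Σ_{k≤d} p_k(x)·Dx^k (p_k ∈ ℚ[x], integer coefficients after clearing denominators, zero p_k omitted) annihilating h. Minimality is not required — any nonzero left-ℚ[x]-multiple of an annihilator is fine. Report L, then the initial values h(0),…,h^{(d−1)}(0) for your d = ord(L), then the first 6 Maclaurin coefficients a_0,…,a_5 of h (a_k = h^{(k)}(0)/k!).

L = (20800 + 494784·x^2 + 2923776·x^4 + 11943936·x^6 + 26873856·x^8) + (19584·x + 342144·x^3 + 2239488·x^5 + 6718464·x^7)·Dx + (1700 + 42732·x^2 + 318816·x^4 + 1492992·x^6 + 3359232·x^8)·Dx^2 + (1224·x + 21384·x^3 + 139968·x^5 + 419904·x^7)·Dx^3 + (25 + 738·x^2 + 8505·x^4 + 46656·x^6 + 104976·x^8)·Dx^4  (order 4).
h: a_k = 0, 0, 48, 0, -272, 0, …
ICs: h(0) = 0, h′(0) = 0, h′′(0) = 96, h′′′(0) = 0.

f: a_k = 0, 8, 0, -64/3, 0, 256/15, …
g: a_k = 0, 6, 0, -18, 0, 486/5, …
Product ⇒ symmetric product L₀, ord ≤ 4.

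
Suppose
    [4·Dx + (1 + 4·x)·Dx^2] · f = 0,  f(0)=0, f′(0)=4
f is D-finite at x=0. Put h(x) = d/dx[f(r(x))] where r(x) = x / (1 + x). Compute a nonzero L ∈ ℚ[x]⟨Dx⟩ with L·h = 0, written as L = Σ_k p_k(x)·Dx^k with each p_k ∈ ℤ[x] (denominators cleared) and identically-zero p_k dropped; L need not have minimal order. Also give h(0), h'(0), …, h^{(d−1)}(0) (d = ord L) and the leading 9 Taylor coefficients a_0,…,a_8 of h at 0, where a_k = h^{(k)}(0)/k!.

f: a_k = 0, 4, -8, 64/3, -64, 1024/5, -2048/3, 16384/7, -8192, …
h₀=f(r): pull back L_f along r ⇒ L₀.
h=h₀': d/dx-closure on L₀ ⇒ L.
L = (6 + 10·x) + (1 + 6·x + 5·x^2)·Dx  (order 1).
h: a_k = 4, -24, 124, -624, 3124, -15624, 78124, -390624, 1953124, …
ICs: h(0) = 4.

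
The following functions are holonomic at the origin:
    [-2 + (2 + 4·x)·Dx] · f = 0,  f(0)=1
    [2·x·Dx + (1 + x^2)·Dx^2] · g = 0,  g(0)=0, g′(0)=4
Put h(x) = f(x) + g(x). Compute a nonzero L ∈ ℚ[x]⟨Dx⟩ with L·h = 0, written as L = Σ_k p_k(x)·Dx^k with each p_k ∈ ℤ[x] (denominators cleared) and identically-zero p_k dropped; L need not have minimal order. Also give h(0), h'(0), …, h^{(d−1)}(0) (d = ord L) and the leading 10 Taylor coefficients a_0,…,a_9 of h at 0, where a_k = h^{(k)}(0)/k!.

L = (-2 - 10·x + 6·x^2 + 6·x^3)·Dx + (-5 - 8·x - 8·x^2 + 24·x^3 + 21·x^4)·Dx^2 + (-1 + 6·x^2 + 6·x^3 + 7·x^4 + 6·x^5)·Dx^3  (order 3).
h: a_k = 1, 5, -1/2, -5/6, -5/8, 67/40, -21/16, 167/112, -429/128, 6947/1152, …
ICs: h(0) = 1, h′(0) = 5, h′′(0) = -1.

f: a_k = 1, 1, -1/2, 1/2, -5/8, 7/8, -21/16, 33/16, -429/128, 715/128, …
g: a_k = 0, 4, 0, -4/3, 0, 4/5, 0, -4/7, 0, 4/9, …
h₀=f+g: left-lcm gives L₀, ord ≤ 3.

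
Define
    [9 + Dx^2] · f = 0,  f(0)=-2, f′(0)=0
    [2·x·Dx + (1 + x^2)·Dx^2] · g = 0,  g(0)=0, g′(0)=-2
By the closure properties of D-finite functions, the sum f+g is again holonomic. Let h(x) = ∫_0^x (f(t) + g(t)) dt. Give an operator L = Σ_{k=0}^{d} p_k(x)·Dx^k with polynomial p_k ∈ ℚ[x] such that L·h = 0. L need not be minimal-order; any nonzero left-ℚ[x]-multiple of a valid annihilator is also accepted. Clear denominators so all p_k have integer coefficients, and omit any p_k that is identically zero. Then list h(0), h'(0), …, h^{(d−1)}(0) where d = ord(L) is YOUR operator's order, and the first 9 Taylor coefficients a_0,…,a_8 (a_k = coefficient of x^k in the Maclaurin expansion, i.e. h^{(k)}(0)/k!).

L = (-54·x + 540·x^3 + 162·x^5)·Dx^2 + (63 + 279·x^2 + 297·x^4 + 81·x^6)·Dx^3 + (-6·x + 60·x^3 + 18·x^5)·Dx^4 + (7 + 31·x^2 + 33·x^4 + 9·x^6)·Dx^5  (order 5).
h: a_k = 0, -2, -1, 3, 1/6, -27/20, -1/15, 81/280, 1/28, …
ICs: h(0) = 0, h′(0) = -2, h′′(0) = -2, h′′′(0) = 18, h′′′′(0) = 4.

f: a_k = -2, 0, 9, 0, -27/4, 0, 81/40, 0, -729/2240, …
g: a_k = 0, -2, 0, 2/3, 0, -2/5, 0, 2/7, 0, …
f+g: L₀ = lclm(L_f,L_g), ord ≤ 2+2.
Integrate: L := L₀·Dx.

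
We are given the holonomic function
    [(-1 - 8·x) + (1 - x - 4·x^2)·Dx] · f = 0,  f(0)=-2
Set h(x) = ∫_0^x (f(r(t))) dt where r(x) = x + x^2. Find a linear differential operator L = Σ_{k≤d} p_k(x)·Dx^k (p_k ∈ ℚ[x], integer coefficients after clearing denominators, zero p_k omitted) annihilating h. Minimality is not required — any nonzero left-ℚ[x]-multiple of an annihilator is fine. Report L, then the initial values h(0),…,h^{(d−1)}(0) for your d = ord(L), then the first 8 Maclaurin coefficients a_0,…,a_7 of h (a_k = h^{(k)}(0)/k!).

f: a_k = -2, -2, -10, -18, -58, -130, -362, -882, …
L₀ from L_f via x↦r, Dx↦r'^{-1}Dx.
∫: right-multiply L₀ by Dx.
L = (1 + 10·x + 24·x^2 + 16·x^3)·Dx + (-1 + x + 5·x^2 + 8·x^3 + 4·x^4)·Dx^2  (order 2).
h: a_k = 0, -2, -1, -4, -19/2, -122/5, -208/3, -1378/7, …
ICs: h(0) = 0, h′(0) = -2.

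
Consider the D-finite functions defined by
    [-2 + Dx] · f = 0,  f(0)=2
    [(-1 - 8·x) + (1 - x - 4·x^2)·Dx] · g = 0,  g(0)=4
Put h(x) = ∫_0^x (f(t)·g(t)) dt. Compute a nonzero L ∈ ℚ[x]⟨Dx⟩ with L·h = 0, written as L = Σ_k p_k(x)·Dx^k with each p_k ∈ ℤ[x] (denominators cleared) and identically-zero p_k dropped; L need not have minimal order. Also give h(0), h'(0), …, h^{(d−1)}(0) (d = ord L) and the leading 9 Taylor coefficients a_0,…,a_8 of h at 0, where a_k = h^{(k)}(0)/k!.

L = (3 + 6·x - 8·x^2)·Dx + (-1 + x + 4·x^2)·Dx^2  (order 2).
h: a_k = 0, 8, 12, 24, 134/3, 472/5, 2972/15, 19784/45, 34269/35, …
ICs: h(0) = 0, h′(0) = 8.

f: a_k = 2, 4, 4, 8/3, 4/3, 8/15, 8/45, 16/315, 4/315, …
g: a_k = 4, 4, 20, 36, 116, 260, 724, 1764, 4660, …
Product ⇒ symmetric product L₀, ord ≤ 1.
h=∫₀ˣh₀: take L = L₀·Dx.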